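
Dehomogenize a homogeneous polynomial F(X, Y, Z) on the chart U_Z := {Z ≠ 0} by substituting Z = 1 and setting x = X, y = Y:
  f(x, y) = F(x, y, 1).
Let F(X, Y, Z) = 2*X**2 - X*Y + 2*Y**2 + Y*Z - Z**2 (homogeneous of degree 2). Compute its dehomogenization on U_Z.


f(x, y) = 2*x**2 - x*y + 2*y**2 + y - 1

On U_Z we set Z = 1. Each monomial c·X^i·Y^j·Z^k in F becomes c·x^i·y^j·1^k = c·x^i·y^j.
Substituting Z = 1: F(X, Y, 1) = 2*x**2 - x*y + 2*y**2 + y - 1.
Note: deg(f) ≤ deg(F) = 2; strict inequality happens when F is divisible by Z (lost terms).


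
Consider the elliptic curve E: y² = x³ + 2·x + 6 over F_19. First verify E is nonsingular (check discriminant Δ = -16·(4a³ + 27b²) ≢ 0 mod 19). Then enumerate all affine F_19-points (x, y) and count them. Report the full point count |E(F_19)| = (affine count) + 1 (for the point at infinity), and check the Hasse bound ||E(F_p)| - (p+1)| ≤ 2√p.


Affine points = {(0, 5), (0, 14), (1, 3), (1, 16), (3, 1), (3, 18), (6, 5), (6, 14), (10, 0), (13, 5), (13, 14), (14, 2), (14, 17), (16, 7), (16, 12)}; affine count = 15; |E(F_19)| = 16.

Discriminant check: Δ ∝ 4a³ + 27b² = 4·2³ + 27·6² = 4·8 + 27·36 ≡ 16 (mod 19). Nonzero ⇒ E is nonsingular.
For each x ∈ F_19, compute rhs = x³ + 2·x + 6 mod 19, then count y ∈ F_19 with y² ≡ rhs.
  x = 0: rhs = 6, matching y values: 5, 14 (2 points).
  x = 1: rhs = 9, matching y values: 3, 16 (2 points).
  x = 2: rhs = 18, matching y values: none (0 points).
  x = 3: rhs = 1, matching y values: 1, 18 (2 points).
  x = 4: rhs = 2, matching y values: none (0 points).
  x = 5: rhs = 8, matching y values: none (0 points).
  x = 6: rhs = 6, matching y values: 5, 14 (2 points).
  x = 7: rhs = 2, matching y values: none (0 points).
  x = 8: rhs = 2, matching y values: none (0 points).
  x = 9: rhs = 12, matching y values: none (0 points).
  x = 10: rhs = 0, matching y values: 0 (1 points).
  x = 11: rhs = 10, matching y values: none (0 points).
  x = 12: rhs = 10, matching y values: none (0 points).
  x = 13: rhs = 6, matching y values: 5, 14 (2 points).
  x = 14: rhs = 4, matching y values: 2, 17 (2 points).
  x = 15: rhs = 10, matching y values: none (0 points).
  x = 16: rhs = 11, matching y values: 7, 12 (2 points).
  x = 17: rhs = 13, matching y values: none (0 points).
  x = 18: rhs = 3, matching y values: none (0 points).
Total affine count: 15.
Full point count |E(F_19)| = 15 + 1 = 16.
Hasse bound: |16 − (19+1)| = |-4| = 4 ≤ 2√19 ≈ 8.7178 ✓.


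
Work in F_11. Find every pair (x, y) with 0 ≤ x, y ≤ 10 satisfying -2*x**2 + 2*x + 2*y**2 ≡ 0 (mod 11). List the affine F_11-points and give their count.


Affine F_11-points: {(0, 0), (1, 0), (4, 1), (4, 10), (5, 3), (5, 8), (7, 3), (7, 8), (8, 1), (8, 10)}; count = 10.

For each of the 121 pairs (x, y) ∈ F_11², evaluate f(x, y) mod 11. Record the zeros.
  x = 0: [0↦0, 1↦2, 2↦8, 3↦7, 4↦10, 5↦6, 6↦6, 7↦10, 8↦7, 9↦8, 10↦2]  zeros at y ∈ {0}
  x = 1: [0↦0, 1↦2, 2↦8, 3↦7, 4↦10, 5↦6, 6↦6, 7↦10, 8↦7, 9↦8, 10↦2]  zeros at y ∈ {0}
  x = 2: [0↦7, 1↦9, 2↦4, 3↦3, 4↦6, 5↦2, 6↦2, 7↦6, 8↦3, 9↦4, 10↦9]  zeros at y ∈ ∅
  x = 3: [0↦10, 1↦1, 2↦7, 3↦6, 4↦9, 5↦5, 6↦5, 7↦9, 8↦6, 9↦7, 10↦1]  zeros at y ∈ ∅
  x = 4: [0↦9, 1↦0, 2↦6, 3↦5, 4↦8, 5↦4, 6↦4, 7↦8, 8↦5, 9↦6, 10↦0]  zeros at y ∈ {1, 10}
  x = 5: [0↦4, 1↦6, 2↦1, 3↦0, 4↦3, 5↦10, 6↦10, 7↦3, 8↦0, 9↦1, 10↦6]  zeros at y ∈ {3, 8}
  x = 6: [0↦6, 1↦8, 2↦3, 3↦2, 4↦5, 5↦1, 6↦1, 7↦5, 8↦2, 9↦3, 10↦8]  zeros at y ∈ ∅
  x = 7: [0↦4, 1↦6, 2↦1, 3↦0, 4↦3, 5↦10, 6↦10, 7↦3, 8↦0, 9↦1, 10↦6]  zeros at y ∈ {3, 8}
  x = 8: [0↦9, 1↦0, 2↦6, 3↦5, 4↦8, 5↦4, 6↦4, 7↦8, 8↦5, 9↦6, 10↦0]  zeros at y ∈ {1, 10}
  x = 9: [0↦10, 1↦1, 2↦7, 3↦6, 4↦9, 5↦5, 6↦5, 7↦9, 8↦6, 9↦7, 10↦1]  zeros at y ∈ ∅
  x = 10: [0↦7, 1↦9, 2↦4, 3↦3, 4↦6, 5↦2, 6↦2, 7↦6, 8↦3, 9↦4, 10↦9]  zeros at y ∈ ∅
Collecting zeros: affine points = {(0, 0), (1, 0), (4, 1), (4, 10), (5, 3), (5, 8), (7, 3), (7, 8), (8, 1), (8, 10)}.
Total count |C(F_11)_aff| = 10.


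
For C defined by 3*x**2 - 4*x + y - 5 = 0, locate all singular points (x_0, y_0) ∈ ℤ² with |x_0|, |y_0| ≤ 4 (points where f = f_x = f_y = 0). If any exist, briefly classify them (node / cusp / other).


No singular points in the scanned grid; C is smooth there.

Compute partial derivatives:
  f_x = 6*x - 4.
  f_y = 1.
f_y = 1 is a nonzero constant, so f_y never vanishes: no point (x, y) can satisfy f = f_x = f_y = 0. In particular no (x, y) ∈ {−4, ..., 4}² is singular; the curve is smooth.


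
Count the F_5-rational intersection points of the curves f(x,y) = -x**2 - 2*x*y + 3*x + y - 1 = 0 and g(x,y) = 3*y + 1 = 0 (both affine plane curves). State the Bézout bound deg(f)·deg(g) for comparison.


Common zeros: ∅; count = 0; Bézout bound = 2.

deg(f) = 2, deg(g) = 1, so Bézout bound = 2.
Scan x ∈ F_5. For each x, list the y ∈ F_5 with f(x, y) ≡ 0 and those with g(x, y) ≡ 0 (mod 5); the common zeros in that column are the intersection.
  x = 0: f ≡ 0 at y ∈ {1}; g ≡ 0 at y ∈ {3}; common: ∅.
  x = 1: f ≡ 0 at y ∈ {1}; g ≡ 0 at y ∈ {3}; common: ∅.
  x = 2: f ≡ 0 at y ∈ {2}; g ≡ 0 at y ∈ {3}; common: ∅.
  x = 3: f ≡ 0 at y ∈ ∅; g ≡ 0 at y ∈ {3}; common: ∅.
  x = 4: f ≡ 0 at y ∈ {0}; g ≡ 0 at y ∈ {3}; common: ∅.
Collecting: common zeros = ∅, so the count is 0.
Comparison with the Bézout bound: 0 ≤ 2 = deg(f)·deg(g), as expected for curves with no common component (the affine F_5-count falls short of the bound because intersections may lie at infinity, over extension fields, or carry multiplicity).


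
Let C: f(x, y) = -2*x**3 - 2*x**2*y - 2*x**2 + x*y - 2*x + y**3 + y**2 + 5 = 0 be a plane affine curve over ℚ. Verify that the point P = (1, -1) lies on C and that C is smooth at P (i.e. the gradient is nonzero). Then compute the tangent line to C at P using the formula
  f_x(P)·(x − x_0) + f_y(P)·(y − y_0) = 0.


Tangent line at P: 9 - 9*x = 0.

Step 1: f(1, -1) = 0, so P lies on C.
Step 2: partial derivatives
  f_x(x, y) = -6*x**2 - 4*x*y - 4*x + y - 2, f_y(x, y) = -2*x**2 + x + 3*y**2 + 2*y.
  f_x(P) = -9, f_y(P) = 0 (gradient nonzero, so P is smooth).
Step 3: tangent line at P: -9·(x − 1) + 0·(y − -1) = 0.
Expanding: 9 - 9*x = 0.


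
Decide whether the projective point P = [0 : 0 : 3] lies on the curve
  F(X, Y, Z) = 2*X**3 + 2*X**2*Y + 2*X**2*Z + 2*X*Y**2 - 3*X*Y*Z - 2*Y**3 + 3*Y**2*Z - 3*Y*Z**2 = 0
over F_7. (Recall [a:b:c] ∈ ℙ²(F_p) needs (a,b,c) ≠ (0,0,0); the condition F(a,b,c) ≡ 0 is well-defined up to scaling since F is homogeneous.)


F(0,0,3) ≡ 0 (mod 7); P is on the curve.

Evaluate F(0, 0, 3) term-by-term (mod 7).
  2*X**3 ↦ 2·0·1·1 = 0
  2*X**2*Y ↦ 2·0·0·1 = 0
  2*X**2*Z ↦ 2·0·1·3 = 0
  2*X*Y**2 ↦ 2·0·0·1 = 0
  -3*X*Y*Z ↦ -3·0·0·3 = 0
  -2*Y**3 ↦ -2·1·0·1 = 0
  3*Y**2*Z ↦ 3·1·0·3 = 0
  -3*Y*Z**2 ↦ -3·1·0·9 = 0
Sum: F(0, 0, 3) = (0) + (0) + (0) + (0) + (0) + (0) + (0) + (0) = 0.
Reducing mod 7: 0 ≡ 0 (mod 7).
Since F(a, b, c) ≡ 0 (mod 7), P lies on the curve.


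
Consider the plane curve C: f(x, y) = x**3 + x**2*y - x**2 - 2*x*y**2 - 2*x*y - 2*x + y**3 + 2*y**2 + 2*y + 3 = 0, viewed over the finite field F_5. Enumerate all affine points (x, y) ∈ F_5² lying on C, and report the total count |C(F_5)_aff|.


Affine F_5-points: {(3, 0), (3, 4)}; count = 2.

For each of the 25 pairs (x, y) ∈ F_5², evaluate f(x, y) mod 5. Record the zeros.
  x = 0: [0↦3, 1↦3, 2↦3, 3↦4, 4↦2]  zeros at y ∈ ∅
  x = 1: [0↦1, 1↦3, 2↦1, 3↦1, 4↦4]  zeros at y ∈ ∅
  x = 2: [0↦3, 1↦4, 2↦2, 3↦3, 4↦3]  zeros at y ∈ ∅
  x = 3: [0↦0, 1↦2, 2↦2, 3↦1, 4↦0]  zeros at y ∈ {0, 4}
  x = 4: [0↦3, 1↦3, 2↦2, 3↦1, 4↦1]  zeros at y ∈ ∅
Collecting zeros: affine points = {(3, 0), (3, 4)}.
Total count |C(F_5)_aff| = 2.


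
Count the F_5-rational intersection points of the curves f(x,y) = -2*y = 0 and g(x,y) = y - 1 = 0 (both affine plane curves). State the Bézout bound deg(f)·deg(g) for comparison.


Common zeros: ∅; count = 0; Bézout bound = 1.

deg(f) = 1, deg(g) = 1, so Bézout bound = 1.
Scan x ∈ F_5. For each x, list the y ∈ F_5 with f(x, y) ≡ 0 and those with g(x, y) ≡ 0 (mod 5); the common zeros in that column are the intersection.
  x = 0: f ≡ 0 at y ∈ {0}; g ≡ 0 at y ∈ {1}; common: ∅.
  x = 1: f ≡ 0 at y ∈ {0}; g ≡ 0 at y ∈ {1}; common: ∅.
  x = 2: f ≡ 0 at y ∈ {0}; g ≡ 0 at y ∈ {1}; common: ∅.
  x = 3: f ≡ 0 at y ∈ {0}; g ≡ 0 at y ∈ {1}; common: ∅.
  x = 4: f ≡ 0 at y ∈ {0}; g ≡ 0 at y ∈ {1}; common: ∅.
Collecting: common zeros = ∅, so the count is 0.
Comparison with the Bézout bound: 0 ≤ 1 = deg(f)·deg(g), as expected for curves with no common component (the affine F_5-count falls short of the bound because intersections may lie at infinity, over extension fields, or carry multiplicity).


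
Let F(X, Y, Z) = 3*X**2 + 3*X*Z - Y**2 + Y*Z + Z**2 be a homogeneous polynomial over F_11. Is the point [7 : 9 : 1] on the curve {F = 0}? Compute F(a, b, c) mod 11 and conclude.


F(7,9,1) ≡ 9 (mod 11); P is NOT on the curve.

Evaluate F(7, 9, 1) term-by-term (mod 11).
  3*X**2 ↦ 3·49·1·1 = 147
  3*X*Z ↦ 3·7·1·1 = 21
  -Y**2 ↦ -1·1·81·1 = -81
  Y*Z ↦ 1·1·9·1 = 9
  Z**2 ↦ 1·1·1·1 = 1
Sum: F(7, 9, 1) = (147) + (21) + (-81) + (9) + (1) = 97.
Reducing mod 11: 97 ≡ 9 (mod 11).
Since F(a, b, c) ≡ 9 ≠ 0 (mod 11), P does NOT lie on the curve.


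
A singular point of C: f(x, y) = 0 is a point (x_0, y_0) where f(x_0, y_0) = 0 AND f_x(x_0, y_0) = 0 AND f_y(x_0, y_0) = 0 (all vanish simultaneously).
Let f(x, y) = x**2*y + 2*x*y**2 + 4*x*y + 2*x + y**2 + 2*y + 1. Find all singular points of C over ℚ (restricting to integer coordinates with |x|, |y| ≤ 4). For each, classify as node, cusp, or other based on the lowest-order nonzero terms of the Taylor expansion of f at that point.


Singular points: {(0, -1)}; classification: node.

Compute partial derivatives:
  f_x = 2*x*y + 2*y**2 + 4*y + 2.
  f_y = x**2 + 4*x*y + 4*x + 2*y + 2.
Scan x_0 ∈ {−4, ..., 4}. For each x_0, f_y(x_0, y) is a polynomial in y; find its integer roots y ∈ {−4, ..., 4}, then test f_x and f at those candidates.
  x = -4: f_y(-4, y) = 2 - 14*y; no integer root y with |y| ≤ 4.
  x = -3: f_y(-3, y) = -10*y - 1; no integer root y with |y| ≤ 4.
  x = -2: f_y(-2, y) = -6*y - 2; no integer root y with |y| ≤ 4.
  x = -1: f_y(-1, y) = -2*y - 1; no integer root y with |y| ≤ 4.
  x = 0: f_y(0, y) = 2*y + 2; vanishes at y ∈ {-1}. (0, -1): f_x = 0, f = 0 — SINGULAR.
  x = 1: f_y(1, y) = 6*y + 7; no integer root y with |y| ≤ 4.
  x = 2: f_y(2, y) = 10*y + 14; no integer root y with |y| ≤ 4.
  x = 3: f_y(3, y) = 14*y + 23; no integer root y with |y| ≤ 4.
  x = 4: f_y(4, y) = 18*y + 34; no integer root y with |y| ≤ 4.
Only singular point on the grid: (0, -1).
Classify: substitute x = 0 + u, y = -1 + v and expand: f = u**2*v - u**2 + 2*u*v**2 + v**2.
No constant or linear terms (consistent with a singular point). Quadratic part: -u**2 + v**2. Cubic part: u**2*v + 2*u*v**2.
The quadratic part v**2 - u**2 = (v − u)(v + u) splits into two distinct linear factors, so there are two distinct tangent lines y − -1 = ±(x − 0) — this is a node (ordinary double point).
Classification: node.


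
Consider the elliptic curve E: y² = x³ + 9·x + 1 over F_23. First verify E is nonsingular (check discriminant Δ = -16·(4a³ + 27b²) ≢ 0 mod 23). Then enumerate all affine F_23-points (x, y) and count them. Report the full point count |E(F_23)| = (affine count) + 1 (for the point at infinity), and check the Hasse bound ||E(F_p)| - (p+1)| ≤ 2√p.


Affine points = {(0, 1), (0, 22), (2, 2), (2, 21), (3, 3), (3, 20), (4, 3), (4, 20), (6, 8), (6, 15), (7, 4), (7, 19), (9, 11), (9, 12), (16, 3), (16, 20), (19, 4), (19, 19), (20, 4), (20, 19)}; affine count = 20; |E(F_23)| = 21.

Discriminant check: Δ ∝ 4a³ + 27b² = 4·9³ + 27·1² = 4·729 + 27·1 ≡ 22 (mod 23). Nonzero ⇒ E is nonsingular.
For each x ∈ F_23, compute rhs = x³ + 9·x + 1 mod 23, then count y ∈ F_23 with y² ≡ rhs.
  x = 0: rhs = 1, matching y values: 1, 22 (2 points).
  x = 1: rhs = 11, matching y values: none (0 points).
  x = 2: rhs = 4, matching y values: 2, 21 (2 points).
  x = 3: rhs = 9, matching y values: 3, 20 (2 points).
  x = 4: rhs = 9, matching y values: 3, 20 (2 points).
  x = 5: rhs = 10, matching y values: none (0 points).
  x = 6: rhs = 18, matching y values: 8, 15 (2 points).
  x = 7: rhs = 16, matching y values: 4, 19 (2 points).
  x = 8: rhs = 10, matching y values: none (0 points).
  x = 9: rhs = 6, matching y values: 11, 12 (2 points).
  x = 10: rhs = 10, matching y values: none (0 points).
  x = 11: rhs = 5, matching y values: none (0 points).
  x = 12: rhs = 20, matching y values: none (0 points).
  x = 13: rhs = 15, matching y values: none (0 points).
  x = 14: rhs = 19, matching y values: none (0 points).
  x = 15: rhs = 15, matching y values: none (0 points).
  x = 16: rhs = 9, matching y values: 3, 20 (2 points).
  x = 17: rhs = 7, matching y values: none (0 points).
  x = 18: rhs = 15, matching y values: none (0 points).
  x = 19: rhs = 16, matching y values: 4, 19 (2 points).
  x = 20: rhs = 16, matching y values: 4, 19 (2 points).
  x = 21: rhs = 21, matching y values: none (0 points).
  x = 22: rhs = 14, matching y values: none (0 points).
Total affine count: 20.
Full point count |E(F_23)| = 20 + 1 = 21.
Hasse bound: |21 − (23+1)| = |-3| = 3 ≤ 2√23 ≈ 9.5917 ✓.


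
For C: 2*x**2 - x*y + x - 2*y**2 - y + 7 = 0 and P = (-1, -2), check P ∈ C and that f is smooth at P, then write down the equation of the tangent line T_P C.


Tangent line at P: -x + 8*y + 15 = 0.

Step 1: f(-1, -2) = 0, so P lies on C.
Step 2: partial derivatives
  f_x(x, y) = 4*x - y + 1, f_y(x, y) = -x - 4*y - 1.
  f_x(P) = -1, f_y(P) = 8 (gradient nonzero, so P is smooth).
Step 3: tangent line at P: -1·(x − -1) + 8·(y − -2) = 0.
Expanding: -x + 8*y + 15 = 0.


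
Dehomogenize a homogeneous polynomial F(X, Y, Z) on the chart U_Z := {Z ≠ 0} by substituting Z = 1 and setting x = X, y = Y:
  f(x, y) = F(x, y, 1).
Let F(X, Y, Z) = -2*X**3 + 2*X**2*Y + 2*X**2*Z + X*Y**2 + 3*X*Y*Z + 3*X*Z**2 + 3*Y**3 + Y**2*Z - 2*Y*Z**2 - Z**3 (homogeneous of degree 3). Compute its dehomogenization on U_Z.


f(x, y) = -2*x**3 + 2*x**2*y + 2*x**2 + x*y**2 + 3*x*y + 3*x + 3*y**3 + y**2 - 2*y - 1

On U_Z we set Z = 1. Each monomial c·X^i·Y^j·Z^k in F becomes c·x^i·y^j·1^k = c·x^i·y^j.
Substituting Z = 1: F(X, Y, 1) = -2*x**3 + 2*x**2*y + 2*x**2 + x*y**2 + 3*x*y + 3*x + 3*y**3 + y**2 - 2*y - 1.
Note: deg(f) ≤ deg(F) = 3; strict inequality happens when F is divisible by Z (lost terms).


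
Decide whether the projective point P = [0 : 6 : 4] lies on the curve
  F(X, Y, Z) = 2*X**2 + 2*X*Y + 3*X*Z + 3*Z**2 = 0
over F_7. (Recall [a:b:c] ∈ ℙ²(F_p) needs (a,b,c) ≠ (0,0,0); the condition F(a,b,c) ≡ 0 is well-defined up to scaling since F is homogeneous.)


F(0,6,4) ≡ 6 (mod 7); P is NOT on the curve.

Evaluate F(0, 6, 4) term-by-term (mod 7).
  2*X**2 ↦ 2·0·1·1 = 0
  2*X*Y ↦ 2·0·6·1 = 0
  3*X*Z ↦ 3·0·1·4 = 0
  3*Z**2 ↦ 3·1·1·16 = 48
Sum: F(0, 6, 4) = (0) + (0) + (0) + (48) = 48.
Reducing mod 7: 48 ≡ 6 (mod 7).
Since F(a, b, c) ≡ 6 ≠ 0 (mod 7), P does NOT lie on the curve.


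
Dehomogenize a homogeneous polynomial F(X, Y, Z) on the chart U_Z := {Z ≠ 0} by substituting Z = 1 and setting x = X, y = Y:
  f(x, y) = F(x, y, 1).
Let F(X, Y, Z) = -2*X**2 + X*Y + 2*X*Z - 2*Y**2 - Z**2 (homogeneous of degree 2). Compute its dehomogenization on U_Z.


f(x, y) = -2*x**2 + x*y + 2*x - 2*y**2 - 1

On U_Z we set Z = 1. Each monomial c·X^i·Y^j·Z^k in F becomes c·x^i·y^j·1^k = c·x^i·y^j.
Substituting Z = 1: F(X, Y, 1) = -2*x**2 + x*y + 2*x - 2*y**2 - 1.
Note: deg(f) ≤ deg(F) = 2; strict inequality happens when F is divisible by Z (lost terms).


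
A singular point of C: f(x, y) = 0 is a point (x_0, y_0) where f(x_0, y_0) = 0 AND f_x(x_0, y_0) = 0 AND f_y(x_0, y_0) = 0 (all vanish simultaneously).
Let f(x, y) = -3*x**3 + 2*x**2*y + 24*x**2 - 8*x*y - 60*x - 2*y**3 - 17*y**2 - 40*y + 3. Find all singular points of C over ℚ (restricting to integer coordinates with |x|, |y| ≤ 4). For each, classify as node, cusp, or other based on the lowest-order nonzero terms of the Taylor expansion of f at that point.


Singular points: {(2, -3)}; classification: cusp.

Compute partial derivatives:
  f_x = -9*x**2 + 4*x*y + 48*x - 8*y - 60.
  f_y = 2*x**2 - 8*x - 6*y**2 - 34*y - 40.
Scan x_0 ∈ {−4, ..., 4}. For each x_0, f_y(x_0, y) is a polynomial in y; find its integer roots y ∈ {−4, ..., 4}, then test f_x and f at those candidates.
  x = -4: f_y(-4, y) = -6*y**2 - 34*y + 24; no integer root y with |y| ≤ 4.
  x = -3: f_y(-3, y) = -6*y**2 - 34*y + 2; no integer root y with |y| ≤ 4.
  x = -2: f_y(-2, y) = -6*y**2 - 34*y - 16; no integer root y with |y| ≤ 4.
  x = -1: f_y(-1, y) = -6*y**2 - 34*y - 30; no integer root y with |y| ≤ 4.
  x = 0: f_y(0, y) = -6*y**2 - 34*y - 40; vanishes at y ∈ {-4}. (0, -4): f_x = -28 ≠ 0.
  x = 1: f_y(1, y) = -6*y**2 - 34*y - 46; no integer root y with |y| ≤ 4.
  x = 2: f_y(2, y) = -6*y**2 - 34*y - 48; vanishes at y ∈ {-3}. (2, -3): f_x = 0, f = 0 — SINGULAR.
  x = 3: f_y(3, y) = -6*y**2 - 34*y - 46; no integer root y with |y| ≤ 4.
  x = 4: f_y(4, y) = -6*y**2 - 34*y - 40; vanishes at y ∈ {-4}. (4, -4): f_x = -44 ≠ 0.
Only singular point on the grid: (2, -3).
Classify: substitute x = 2 + u, y = -3 + v and expand: f = -3*u**3 + 2*u**2*v - 2*v**3 + v**2.
No constant or linear terms (consistent with a singular point). Quadratic part: v**2. Cubic part: -3*u**3 + 2*u**2*v - 2*v**3.
The quadratic part v**2 is a perfect square, so there is a single (double) tangent line v = 0, i.e. y = -3. Restricting the cubic part to that line (v = 0) leaves -3*u**3 ≠ 0, so f is not divisible by v and the branch is v² ≈ 3*u**3 to lowest order — this is a cusp.
Classification: cusp.


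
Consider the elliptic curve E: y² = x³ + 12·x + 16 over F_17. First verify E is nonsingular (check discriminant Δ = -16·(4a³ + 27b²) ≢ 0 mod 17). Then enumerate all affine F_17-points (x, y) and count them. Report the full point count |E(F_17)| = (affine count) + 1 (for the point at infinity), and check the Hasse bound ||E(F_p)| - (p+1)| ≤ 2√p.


Affine points = {(0, 4), (0, 13), (4, 3), (4, 14), (6, 7), (6, 10), (7, 1), (7, 16), (11, 0), (12, 1), (12, 16), (14, 2), (14, 15), (15, 1), (15, 16)}; affine count = 15; |E(F_17)| = 16.

Discriminant check: Δ ∝ 4a³ + 27b² = 4·12³ + 27·16² = 4·1728 + 27·256 ≡ 3 (mod 17). Nonzero ⇒ E is nonsingular.
For each x ∈ F_17, compute rhs = x³ + 12·x + 16 mod 17, then count y ∈ F_17 with y² ≡ rhs.
  x = 0: rhs = 16, matching y values: 4, 13 (2 points).
  x = 1: rhs = 12, matching y values: none (0 points).
  x = 2: rhs = 14, matching y values: none (0 points).
  x = 3: rhs = 11, matching y values: none (0 points).
  x = 4: rhs = 9, matching y values: 3, 14 (2 points).
  x = 5: rhs = 14, matching y values: none (0 points).
  x = 6: rhs = 15, matching y values: 7, 10 (2 points).
  x = 7: rhs = 1, matching y values: 1, 16 (2 points).
  x = 8: rhs = 12, matching y values: none (0 points).
  x = 9: rhs = 3, matching y values: none (0 points).
  x = 10: rhs = 14, matching y values: none (0 points).
  x = 11: rhs = 0, matching y values: 0 (1 points).
  x = 12: rhs = 1, matching y values: 1, 16 (2 points).
  x = 13: rhs = 6, matching y values: none (0 points).
  x = 14: rhs = 4, matching y values: 2, 15 (2 points).
  x = 15: rhs = 1, matching y values: 1, 16 (2 points).
  x = 16: rhs = 3, matching y values: none (0 points).
Total affine count: 15.
Full point count |E(F_17)| = 15 + 1 = 16.
Hasse bound: |16 − (17+1)| = |-2| = 2 ≤ 2√17 ≈ 8.2462 ✓.


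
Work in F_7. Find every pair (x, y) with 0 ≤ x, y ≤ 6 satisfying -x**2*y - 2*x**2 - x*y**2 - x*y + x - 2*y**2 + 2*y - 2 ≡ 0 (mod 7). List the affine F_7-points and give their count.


Affine F_7-points: {(0, 3), (0, 5), (2, 3)}; count = 3.

For each of the 49 pairs (x, y) ∈ F_7², evaluate f(x, y) mod 7. Record the zeros.
  x = 0: [0↦5, 1↦5, 2↦1, 3↦0, 4↦2, 5↦0, 6↦1]  zeros at y ∈ {3, 5}
  x = 1: [0↦4, 1↦1, 2↦6, 3↦5, 4↦5, 5↦6, 6↦1]  zeros at y ∈ ∅
  x = 2: [0↦6, 1↦5, 2↦3, 3↦0, 4↦3, 5↦5, 6↦6]  zeros at y ∈ {3}
  x = 3: [0↦4, 1↦3, 2↦6, 3↦6, 4↦3, 5↦4, 6↦2]  zeros at y ∈ ∅
  x = 4: [0↦5, 1↦2, 2↦1, 3↦2, 4↦5, 5↦3, 6↦3]  zeros at y ∈ ∅
  x = 5: [0↦2, 1↦2, 2↦2, 3↦2, 4↦2, 5↦2, 6↦2]  zeros at y ∈ ∅
  x = 6: [0↦2, 1↦3, 2↦2, 3↦6, 4↦1, 5↦1, 6↦6]  zeros at y ∈ ∅
Collecting zeros: affine points = {(0, 3), (0, 5), (2, 3)}.
Total count |C(F_7)_aff| = 3.


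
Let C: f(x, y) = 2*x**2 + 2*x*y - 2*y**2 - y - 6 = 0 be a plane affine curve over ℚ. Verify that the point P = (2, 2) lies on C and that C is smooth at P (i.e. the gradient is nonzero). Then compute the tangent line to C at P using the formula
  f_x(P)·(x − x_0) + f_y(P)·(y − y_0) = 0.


Tangent line at P: 12*x - 5*y - 14 = 0.

Step 1: f(2, 2) = 0, so P lies on C.
Step 2: partial derivatives
  f_x(x, y) = 4*x + 2*y, f_y(x, y) = 2*x - 4*y - 1.
  f_x(P) = 12, f_y(P) = -5 (gradient nonzero, so P is smooth).
Step 3: tangent line at P: 12·(x − 2) + -5·(y − 2) = 0.
Expanding: 12*x - 5*y - 14 = 0.


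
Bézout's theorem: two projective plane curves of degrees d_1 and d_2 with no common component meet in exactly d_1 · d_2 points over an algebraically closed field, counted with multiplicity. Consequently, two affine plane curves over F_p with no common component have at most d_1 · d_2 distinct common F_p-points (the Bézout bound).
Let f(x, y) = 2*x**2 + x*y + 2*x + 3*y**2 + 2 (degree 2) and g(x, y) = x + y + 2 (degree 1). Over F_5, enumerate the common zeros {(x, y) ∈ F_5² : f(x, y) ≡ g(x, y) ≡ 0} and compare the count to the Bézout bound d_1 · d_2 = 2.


Common zeros: {(1, 2)}; count = 1; Bézout bound = 2.

deg(f) = 2, deg(g) = 1, so Bézout bound = 2.
Scan x ∈ F_5. For each x, list the y ∈ F_5 with f(x, y) ≡ 0 and those with g(x, y) ≡ 0 (mod 5); the common zeros in that column are the intersection.
  x = 0: f ≡ 0 at y ∈ {1, 4}; g ≡ 0 at y ∈ {3}; common: ∅.
  x = 1: f ≡ 0 at y ∈ {1, 2}; g ≡ 0 at y ∈ {2}; common: {2}.
  x = 2: f ≡ 0 at y ∈ {2, 4}; g ≡ 0 at y ∈ {1}; common: ∅.
  x = 3: f ≡ 0 at y ∈ ∅; g ≡ 0 at y ∈ {0}; common: ∅.
  x = 4: f ≡ 0 at y ∈ ∅; g ≡ 0 at y ∈ {4}; common: ∅.
Collecting: common zeros = {(1, 2)}, so the count is 1.
Comparison with the Bézout bound: 1 ≤ 2 = deg(f)·deg(g), as expected for curves with no common component (the affine F_5-count falls short of the bound because intersections may lie at infinity, over extension fields, or carry multiplicity).


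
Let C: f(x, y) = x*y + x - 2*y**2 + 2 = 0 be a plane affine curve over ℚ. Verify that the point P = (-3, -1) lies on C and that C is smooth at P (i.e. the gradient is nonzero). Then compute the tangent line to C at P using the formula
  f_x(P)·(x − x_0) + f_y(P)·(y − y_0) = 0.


Tangent line at P: y + 1 = 0.

Step 1: f(-3, -1) = 0, so P lies on C.
Step 2: partial derivatives
  f_x(x, y) = y + 1, f_y(x, y) = x - 4*y.
  f_x(P) = 0, f_y(P) = 1 (gradient nonzero, so P is smooth).
Step 3: tangent line at P: 0·(x − -3) + 1·(y − -1) = 0.
Expanding: y + 1 = 0.


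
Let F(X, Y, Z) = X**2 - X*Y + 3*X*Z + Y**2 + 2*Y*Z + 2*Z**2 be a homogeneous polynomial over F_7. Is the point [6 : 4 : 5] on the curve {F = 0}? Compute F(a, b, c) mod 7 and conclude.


F(6,4,5) ≡ 5 (mod 7); P is NOT on the curve.

Evaluate F(6, 4, 5) term-by-term (mod 7).
  X**2 ↦ 1·36·1·1 = 36
  -X*Y ↦ -1·6·4·1 = -24
  3*X*Z ↦ 3·6·1·5 = 90
  Y**2 ↦ 1·1·16·1 = 16
  2*Y*Z ↦ 2·1·4·5 = 40
  2*Z**2 ↦ 2·1·1·25 = 50
Sum: F(6, 4, 5) = (36) + (-24) + (90) + (16) + (40) + (50) = 208.
Reducing mod 7: 208 ≡ 5 (mod 7).
Since F(a, b, c) ≡ 5 ≠ 0 (mod 7), P does NOT lie on the curve.


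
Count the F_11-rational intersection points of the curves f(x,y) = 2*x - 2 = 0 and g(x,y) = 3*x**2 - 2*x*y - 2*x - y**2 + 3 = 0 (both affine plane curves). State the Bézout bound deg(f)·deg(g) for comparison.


Common zeros: {(1, 3), (1, 6)}; count = 2; Bézout bound = 2.

deg(f) = 1, deg(g) = 2, so Bézout bound = 2.
Scan x ∈ F_11. For each x, list the y ∈ F_11 with f(x, y) ≡ 0 and those with g(x, y) ≡ 0 (mod 11); the common zeros in that column are the intersection.
  x = 0: f ≡ 0 at y ∈ ∅; g ≡ 0 at y ∈ {5, 6}; common: ∅.
  x = 1: f ≡ 0 at y ∈ {0, 1, 2, 3, 4, 5, 6, 7, 8, 9, 10}; g ≡ 0 at y ∈ {3, 6}; common: {3, 6}.
  x = 2: f ≡ 0 at y ∈ ∅; g ≡ 0 at y ∈ {0, 7}; common: ∅.
  x = 3: f ≡ 0 at y ∈ ∅; g ≡ 0 at y ∈ {8}; common: ∅.
  x = 4: f ≡ 0 at y ∈ ∅; g ≡ 0 at y ∈ {5, 9}; common: ∅.
  x = 5: f ≡ 0 at y ∈ ∅; g ≡ 0 at y ∈ {2, 10}; common: ∅.
  x = 6: f ≡ 0 at y ∈ ∅; g ≡ 0 at y ∈ {0, 10}; common: ∅.
  x = 7: f ≡ 0 at y ∈ ∅; g ≡ 0 at y ∈ {1, 7}; common: ∅.
  x = 8: f ≡ 0 at y ∈ ∅; g ≡ 0 at y ∈ {2, 4}; common: ∅.
  x = 9: f ≡ 0 at y ∈ ∅; g ≡ 0 at y ∈ {1, 3}; common: ∅.
  x = 10: f ≡ 0 at y ∈ ∅; g ≡ 0 at y ∈ {4, 9}; common: ∅.
Collecting: common zeros = {(1, 3), (1, 6)}, so the count is 2.
Comparison with the Bézout bound: 2 ≤ 2 = deg(f)·deg(g), as expected for curves with no common component (the bound is attained).


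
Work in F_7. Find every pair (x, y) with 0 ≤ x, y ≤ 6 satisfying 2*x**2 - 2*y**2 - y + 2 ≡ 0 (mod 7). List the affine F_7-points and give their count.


Affine F_7-points: {(2, 1), (2, 2), (3, 5), (4, 5), (5, 1), (5, 2)}; count = 6.

For each of the 49 pairs (x, y) ∈ F_7², evaluate f(x, y) mod 7. Record the zeros.
  x = 0: [0↦2, 1↦6, 2↦6, 3↦2, 4↦1, 5↦3, 6↦1]  zeros at y ∈ ∅
  x = 1: [0↦4, 1↦1, 2↦1, 3↦4, 4↦3, 5↦5, 6↦3]  zeros at y ∈ ∅
  x = 2: [0↦3, 1↦0, 2↦0, 3↦3, 4↦2, 5↦4, 6↦2]  zeros at y ∈ {1, 2}
  x = 3: [0↦6, 1↦3, 2↦3, 3↦6, 4↦5, 5↦0, 6↦5]  zeros at y ∈ {5}
  x = 4: [0↦6, 1↦3, 2↦3, 3↦6, 4↦5, 5↦0, 6↦5]  zeros at y ∈ {5}
  x = 5: [0↦3, 1↦0, 2↦0, 3↦3, 4↦2, 5↦4, 6↦2]  zeros at y ∈ {1, 2}
  x = 6: [0↦4, 1↦1, 2↦1, 3↦4, 4↦3, 5↦5, 6↦3]  zeros at y ∈ ∅
Collecting zeros: affine points = {(2, 1), (2, 2), (3, 5), (4, 5), (5, 1), (5, 2)}.
Total count |C(F_7)_aff| = 6.


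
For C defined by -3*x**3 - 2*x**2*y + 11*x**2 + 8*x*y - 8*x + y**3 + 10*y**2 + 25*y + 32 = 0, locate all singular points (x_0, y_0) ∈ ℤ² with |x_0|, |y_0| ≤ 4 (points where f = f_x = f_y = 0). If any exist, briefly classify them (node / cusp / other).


Singular points: {(2, -3)}; classification: node.

Compute partial derivatives:
  f_x = -9*x**2 - 4*x*y + 22*x + 8*y - 8.
  f_y = -2*x**2 + 8*x + 3*y**2 + 20*y + 25.
Scan x_0 ∈ {−4, ..., 4}. For each x_0, f_y(x_0, y) is a polynomial in y; find its integer roots y ∈ {−4, ..., 4}, then test f_x and f at those candidates.
  x = -4: f_y(-4, y) = 3*y**2 + 20*y - 39; no integer root y with |y| ≤ 4.
  x = -3: f_y(-3, y) = 3*y**2 + 20*y - 17; no integer root y with |y| ≤ 4.
  x = -2: f_y(-2, y) = 3*y**2 + 20*y + 1; no integer root y with |y| ≤ 4.
  x = -1: f_y(-1, y) = 3*y**2 + 20*y + 15; no integer root y with |y| ≤ 4.
  x = 0: f_y(0, y) = 3*y**2 + 20*y + 25; no integer root y with |y| ≤ 4.
  x = 1: f_y(1, y) = 3*y**2 + 20*y + 31; no integer root y with |y| ≤ 4.
  x = 2: f_y(2, y) = 3*y**2 + 20*y + 33; vanishes at y ∈ {-3}. (2, -3): f_x = 0, f = 0 — SINGULAR.
  x = 3: f_y(3, y) = 3*y**2 + 20*y + 31; no integer root y with |y| ≤ 4.
  x = 4: f_y(4, y) = 3*y**2 + 20*y + 25; no integer root y with |y| ≤ 4.
Only singular point on the grid: (2, -3).
Classify: substitute x = 2 + u, y = -3 + v and expand: f = -3*u**3 - 2*u**2*v - u**2 + v**3 + v**2.
No constant or linear terms (consistent with a singular point). Quadratic part: -u**2 + v**2. Cubic part: -3*u**3 - 2*u**2*v + v**3.
The quadratic part v**2 - u**2 = (v − u)(v + u) splits into two distinct linear factors, so there are two distinct tangent lines y − -3 = ±(x − 2) — this is a node (ordinary double point).
Classification: node.


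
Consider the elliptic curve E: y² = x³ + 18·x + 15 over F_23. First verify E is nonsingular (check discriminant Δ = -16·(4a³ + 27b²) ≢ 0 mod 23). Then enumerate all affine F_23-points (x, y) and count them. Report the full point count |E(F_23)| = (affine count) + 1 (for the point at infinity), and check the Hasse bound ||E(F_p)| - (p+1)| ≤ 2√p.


Affine points = {(2, 6), (2, 17), (3, 2), (3, 21), (4, 6), (4, 17), (5, 0), (7, 1), (7, 22), (8, 2), (8, 21), (9, 3), (9, 20), (11, 7), (11, 16), (12, 2), (12, 21), (13, 10), (13, 13), (15, 7), (15, 16), (16, 11), (16, 12), (17, 6), (17, 17), (20, 7), (20, 16)}; affine count = 27; |E(F_23)| = 28.

Discriminant check: Δ ∝ 4a³ + 27b² = 4·18³ + 27·15² = 4·5832 + 27·225 ≡ 9 (mod 23). Nonzero ⇒ E is nonsingular.
For each x ∈ F_23, compute rhs = x³ + 18·x + 15 mod 23, then count y ∈ F_23 with y² ≡ rhs.
  x = 0: rhs = 15, matching y values: none (0 points).
  x = 1: rhs = 11, matching y values: none (0 points).
  x = 2: rhs = 13, matching y values: 6, 17 (2 points).
  x = 3: rhs = 4, matching y values: 2, 21 (2 points).
  x = 4: rhs = 13, matching y values: 6, 17 (2 points).
  x = 5: rhs = 0, matching y values: 0 (1 points).
  x = 6: rhs = 17, matching y values: none (0 points).
  x = 7: rhs = 1, matching y values: 1, 22 (2 points).
  x = 8: rhs = 4, matching y values: 2, 21 (2 points).
  x = 9: rhs = 9, matching y values: 3, 20 (2 points).
  x = 10: rhs = 22, matching y values: none (0 points).
  x = 11: rhs = 3, matching y values: 7, 16 (2 points).
  x = 12: rhs = 4, matching y values: 2, 21 (2 points).
  x = 13: rhs = 8, matching y values: 10, 13 (2 points).
  x = 14: rhs = 21, matching y values: none (0 points).
  x = 15: rhs = 3, matching y values: 7, 16 (2 points).
  x = 16: rhs = 6, matching y values: 11, 12 (2 points).
  x = 17: rhs = 13, matching y values: 6, 17 (2 points).
  x = 18: rhs = 7, matching y values: none (0 points).
  x = 19: rhs = 17, matching y values: none (0 points).
  x = 20: rhs = 3, matching y values: 7, 16 (2 points).
  x = 21: rhs = 17, matching y values: none (0 points).
  x = 22: rhs = 19, matching y values: none (0 points).
Total affine count: 27.
Full point count |E(F_23)| = 27 + 1 = 28.
Hasse bound: |28 − (23+1)| = |4| = 4 ≤ 2√23 ≈ 9.5917 ✓.


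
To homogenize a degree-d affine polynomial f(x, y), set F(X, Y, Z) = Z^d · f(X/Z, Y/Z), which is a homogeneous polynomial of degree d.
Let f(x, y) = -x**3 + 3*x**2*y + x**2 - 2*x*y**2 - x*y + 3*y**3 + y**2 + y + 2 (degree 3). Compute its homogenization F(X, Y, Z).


F(X, Y, Z) = -X**3 + 3*X**2*Y + X**2*Z - 2*X*Y**2 - X*Y*Z + 3*Y**3 + Y**2*Z + Y*Z**2 + 2*Z**3

deg(f) = 3.
Substitute x = X/Z, y = Y/Z into f, then multiply by Z^3.
  monomial -1·x^3·y^0 ↦ -1·X^3·Y^0·Z^0.
  monomial 3·x^2·y^1 ↦ 3·X^2·Y^1·Z^0.
  monomial 1·x^2·y^0 ↦ 1·X^2·Y^0·Z^1.
  monomial -2·x^1·y^2 ↦ -2·X^1·Y^2·Z^0.
  monomial -1·x^1·y^1 ↦ -1·X^1·Y^1·Z^1.
  monomial 3·x^0·y^3 ↦ 3·X^0·Y^3·Z^0.
  monomial 1·x^0·y^2 ↦ 1·X^0·Y^2·Z^1.
  monomial 1·x^0·y^1 ↦ 1·X^0·Y^1·Z^2.
  monomial 2·x^0·y^0 ↦ 2·X^0·Y^0·Z^3.
Collecting: F(X, Y, Z) = -X**3 + 3*X**2*Y + X**2*Z - 2*X*Y**2 - X*Y*Z + 3*Y**3 + Y**2*Z + Y*Z**2 + 2*Z**3.


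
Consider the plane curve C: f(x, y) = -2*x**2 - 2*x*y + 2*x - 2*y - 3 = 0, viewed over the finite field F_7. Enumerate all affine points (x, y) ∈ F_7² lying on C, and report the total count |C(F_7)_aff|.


Affine F_7-points: {(0, 2), (1, 1), (2, 0), (3, 6), (4, 5), (5, 4), (6, 0), (6, 1), (6, 2), (6, 3), (6, 4), (6, 5), (6, 6)}; count = 13.

For each of the 49 pairs (x, y) ∈ F_7², evaluate f(x, y) mod 7. Record the zeros.
  x = 0: [0↦4, 1↦2, 2↦0, 3↦5, 4↦3, 5↦1, 6↦6]  zeros at y ∈ {2}
  x = 1: [0↦4, 1↦0, 2↦3, 3↦6, 4↦2, 5↦5, 6↦1]  zeros at y ∈ {1}
  x = 2: [0↦0, 1↦1, 2↦2, 3↦3, 4↦4, 5↦5, 6↦6]  zeros at y ∈ {0}
  x = 3: [0↦6, 1↦5, 2↦4, 3↦3, 4↦2, 5↦1, 6↦0]  zeros at y ∈ {6}
  x = 4: [0↦1, 1↦5, 2↦2, 3↦6, 4↦3, 5↦0, 6↦4]  zeros at y ∈ {5}
  x = 5: [0↦6, 1↦1, 2↦3, 3↦5, 4↦0, 5↦2, 6↦4]  zeros at y ∈ {4}
  x = 6: [0↦0, 1↦0, 2↦0, 3↦0, 4↦0, 5↦0, 6↦0]  zeros at y ∈ {0, 1, 2, 3, 4, 5, 6}
Collecting zeros: affine points = {(0, 2), (1, 1), (2, 0), (3, 6), (4, 5), (5, 4), (6, 0), (6, 1), (6, 2), (6, 3), (6, 4), (6, 5), (6, 6)}.
Total count |C(F_7)_aff| = 13.


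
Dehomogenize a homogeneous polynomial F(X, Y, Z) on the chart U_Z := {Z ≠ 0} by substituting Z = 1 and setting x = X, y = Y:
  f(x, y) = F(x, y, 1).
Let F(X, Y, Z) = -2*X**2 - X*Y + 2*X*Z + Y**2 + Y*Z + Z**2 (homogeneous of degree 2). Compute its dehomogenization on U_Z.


f(x, y) = -2*x**2 - x*y + 2*x + y**2 + y + 1

On U_Z we set Z = 1. Each monomial c·X^i·Y^j·Z^k in F becomes c·x^i·y^j·1^k = c·x^i·y^j.
Substituting Z = 1: F(X, Y, 1) = -2*x**2 - x*y + 2*x + y**2 + y + 1.
Note: deg(f) ≤ deg(F) = 2; strict inequality happens when F is divisible by Z (lost terms).


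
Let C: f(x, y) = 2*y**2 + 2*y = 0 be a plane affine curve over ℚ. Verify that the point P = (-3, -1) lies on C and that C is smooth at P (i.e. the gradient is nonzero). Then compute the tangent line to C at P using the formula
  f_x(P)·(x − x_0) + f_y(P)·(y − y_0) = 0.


Tangent line at P: -2*y - 2 = 0.

Step 1: f(-3, -1) = 0, so P lies on C.
Step 2: partial derivatives
  f_x(x, y) = 0, f_y(x, y) = 4*y + 2.
  f_x(P) = 0, f_y(P) = -2 (gradient nonzero, so P is smooth).
Step 3: tangent line at P: 0·(x − -3) + -2·(y − -1) = 0.
Expanding: -2*y - 2 = 0.


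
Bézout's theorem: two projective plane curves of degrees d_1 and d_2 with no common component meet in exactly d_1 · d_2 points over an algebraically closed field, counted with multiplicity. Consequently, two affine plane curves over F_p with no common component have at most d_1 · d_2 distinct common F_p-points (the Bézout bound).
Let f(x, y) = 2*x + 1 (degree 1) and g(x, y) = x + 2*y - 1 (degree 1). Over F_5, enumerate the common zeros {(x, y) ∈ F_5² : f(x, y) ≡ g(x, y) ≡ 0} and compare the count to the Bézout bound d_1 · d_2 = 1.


Common zeros: {(2, 2)}; count = 1; Bézout bound = 1.

deg(f) = 1, deg(g) = 1, so Bézout bound = 1.
Scan x ∈ F_5. For each x, list the y ∈ F_5 with f(x, y) ≡ 0 and those with g(x, y) ≡ 0 (mod 5); the common zeros in that column are the intersection.
  x = 0: f ≡ 0 at y ∈ ∅; g ≡ 0 at y ∈ {3}; common: ∅.
  x = 1: f ≡ 0 at y ∈ ∅; g ≡ 0 at y ∈ {0}; common: ∅.
  x = 2: f ≡ 0 at y ∈ {0, 1, 2, 3, 4}; g ≡ 0 at y ∈ {2}; common: {2}.
  x = 3: f ≡ 0 at y ∈ ∅; g ≡ 0 at y ∈ {4}; common: ∅.
  x = 4: f ≡ 0 at y ∈ ∅; g ≡ 0 at y ∈ {1}; common: ∅.
Collecting: common zeros = {(2, 2)}, so the count is 1.
Comparison with the Bézout bound: 1 ≤ 1 = deg(f)·deg(g), as expected for curves with no common component (the bound is attained).


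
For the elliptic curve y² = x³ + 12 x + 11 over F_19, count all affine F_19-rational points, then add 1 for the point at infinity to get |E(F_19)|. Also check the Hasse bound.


Affine points = {(0, 7), (0, 12), (1, 9), (1, 10), (2, 9), (2, 10), (3, 6), (3, 13), (4, 3), (4, 16), (5, 5), (5, 14), (7, 1), (7, 18), (8, 7), (8, 12), (11, 7), (11, 12), (14, 4), (14, 15), (16, 9), (16, 10), (17, 6), (17, 13), (18, 6), (18, 13)}; affine count = 26; |E(F_19)| = 27.

Discriminant check: Δ ∝ 4a³ + 27b² = 4·12³ + 27·11² = 4·1728 + 27·121 ≡ 14 (mod 19). Nonzero ⇒ E is nonsingular.
For each x ∈ F_19, compute rhs = x³ + 12·x + 11 mod 19, then count y ∈ F_19 with y² ≡ rhs.
  x = 0: rhs = 11, matching y values: 7, 12 (2 points).
  x = 1: rhs = 5, matching y values: 9, 10 (2 points).
  x = 2: rhs = 5, matching y values: 9, 10 (2 points).
  x = 3: rhs = 17, matching y values: 6, 13 (2 points).
  x = 4: rhs = 9, matching y values: 3, 16 (2 points).
  x = 5: rhs = 6, matching y values: 5, 14 (2 points).
  x = 6: rhs = 14, matching y values: none (0 points).
  x = 7: rhs = 1, matching y values: 1, 18 (2 points).
  x = 8: rhs = 11, matching y values: 7, 12 (2 points).
  x = 9: rhs = 12, matching y values: none (0 points).
  x = 10: rhs = 10, matching y values: none (0 points).
  x = 11: rhs = 11, matching y values: 7, 12 (2 points).
  x = 12: rhs = 2, matching y values: none (0 points).
  x = 13: rhs = 8, matching y values: none (0 points).
  x = 14: rhs = 16, matching y values: 4, 15 (2 points).
  x = 15: rhs = 13, matching y values: none (0 points).
  x = 16: rhs = 5, matching y values: 9, 10 (2 points).
  x = 17: rhs = 17, matching y values: 6, 13 (2 points).
  x = 18: rhs = 17, matching y values: 6, 13 (2 points).
Total affine count: 26.
Full point count |E(F_19)| = 26 + 1 = 27.
Hasse bound: |27 − (19+1)| = |7| = 7 ≤ 2√19 ≈ 8.7178 ✓.


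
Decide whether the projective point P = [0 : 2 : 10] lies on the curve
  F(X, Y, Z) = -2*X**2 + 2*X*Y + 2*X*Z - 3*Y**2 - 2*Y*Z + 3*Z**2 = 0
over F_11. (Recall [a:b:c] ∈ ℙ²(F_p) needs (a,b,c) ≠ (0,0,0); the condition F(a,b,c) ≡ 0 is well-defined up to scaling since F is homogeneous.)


F(0,2,10) ≡ 6 (mod 11); P is NOT on the curve.

Evaluate F(0, 2, 10) term-by-term (mod 11).
  -2*X**2 ↦ -2·0·1·1 = 0
  2*X*Y ↦ 2·0·2·1 = 0
  2*X*Z ↦ 2·0·1·10 = 0
  -3*Y**2 ↦ -3·1·4·1 = -12
  -2*Y*Z ↦ -2·1·2·10 = -40
  3*Z**2 ↦ 3·1·1·100 = 300
Sum: F(0, 2, 10) = (0) + (0) + (0) + (-12) + (-40) + (300) = 248.
Reducing mod 11: 248 ≡ 6 (mod 11).
Since F(a, b, c) ≡ 6 ≠ 0 (mod 11), P does NOT lie on the curve.


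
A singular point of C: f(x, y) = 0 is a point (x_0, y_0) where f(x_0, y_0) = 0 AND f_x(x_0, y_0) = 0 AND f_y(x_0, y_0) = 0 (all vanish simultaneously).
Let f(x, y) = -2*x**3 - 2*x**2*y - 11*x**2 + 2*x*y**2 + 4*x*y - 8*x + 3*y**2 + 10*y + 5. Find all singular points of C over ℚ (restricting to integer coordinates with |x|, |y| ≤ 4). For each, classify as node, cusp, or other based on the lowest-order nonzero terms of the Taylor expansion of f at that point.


Singular points: {(-1, -2)}; classification: node.

Compute partial derivatives:
  f_x = -6*x**2 - 4*x*y - 22*x + 2*y**2 + 4*y - 8.
  f_y = -2*x**2 + 4*x*y + 4*x + 6*y + 10.
Scan x_0 ∈ {−4, ..., 4}. For each x_0, f_y(x_0, y) is a polynomial in y; find its integer roots y ∈ {−4, ..., 4}, then test f_x and f at those candidates.
  x = -4: f_y(-4, y) = -10*y - 38; no integer root y with |y| ≤ 4.
  x = -3: f_y(-3, y) = -6*y - 20; no integer root y with |y| ≤ 4.
  x = -2: f_y(-2, y) = -2*y - 6; vanishes at y ∈ {-3}. (-2, -3): f_x = -6 ≠ 0.
  x = -1: f_y(-1, y) = 2*y + 4; vanishes at y ∈ {-2}. (-1, -2): f_x = 0, f = 0 — SINGULAR.
  x = 0: f_y(0, y) = 6*y + 10; no integer root y with |y| ≤ 4.
  x = 1: f_y(1, y) = 10*y + 12; no integer root y with |y| ≤ 4.
  x = 2: f_y(2, y) = 14*y + 10; no integer root y with |y| ≤ 4.
  x = 3: f_y(3, y) = 18*y + 4; no integer root y with |y| ≤ 4.
  x = 4: f_y(4, y) = 22*y - 6; no integer root y with |y| ≤ 4.
Only singular point on the grid: (-1, -2).
Classify: substitute x = -1 + u, y = -2 + v and expand: f = -2*u**3 - 2*u**2*v - u**2 + 2*u*v**2 + v**2.
No constant or linear terms (consistent with a singular point). Quadratic part: -u**2 + v**2. Cubic part: -2*u**3 - 2*u**2*v + 2*u*v**2.
The quadratic part v**2 - u**2 = (v − u)(v + u) splits into two distinct linear factors, so there are two distinct tangent lines y − -2 = ±(x − -1) — this is a node (ordinary double point).
Classification: node.


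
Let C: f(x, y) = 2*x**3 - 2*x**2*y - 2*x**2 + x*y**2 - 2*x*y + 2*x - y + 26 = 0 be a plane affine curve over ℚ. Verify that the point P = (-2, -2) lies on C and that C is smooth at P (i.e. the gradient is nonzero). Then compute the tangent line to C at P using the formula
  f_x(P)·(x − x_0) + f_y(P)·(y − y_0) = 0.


Tangent line at P: 26*x + 3*y + 58 = 0.

Step 1: f(-2, -2) = 0, so P lies on C.
Step 2: partial derivatives
  f_x(x, y) = 6*x**2 - 4*x*y - 4*x + y**2 - 2*y + 2, f_y(x, y) = -2*x**2 + 2*x*y - 2*x - 1.
  f_x(P) = 26, f_y(P) = 3 (gradient nonzero, so P is smooth).
Step 3: tangent line at P: 26·(x − -2) + 3·(y − -2) = 0.
Expanding: 26*x + 3*y + 58 = 0.
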